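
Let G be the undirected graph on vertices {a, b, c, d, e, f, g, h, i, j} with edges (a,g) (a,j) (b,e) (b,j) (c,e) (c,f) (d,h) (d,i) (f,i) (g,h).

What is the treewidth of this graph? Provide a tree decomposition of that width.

Treewidth 2.
One optimal decomposition is:
Bags: B1 = {a, b, j}  B2 = {a, b, e}  B3 = {a, c, e}  B4 = {a, c, f}  B5 = {a, f, i}  B6 = {a, d, i}  B7 = {a, d, h}  B8 = {a, g, h}
Tree: B1–B2, B2–B3, B3–B4, B4–B5, B5–B6, B6–B7, B7–B8

Every bag has size at most 3, so the width is 3 − 1 = 2 and tw(G) ≤ 2. For the lower bound, G contains the cycle a–j–b–e–c–f–i–d–h–g–a, so G is not a forest; only forests have treewidth ≤ 1, hence tw(G) ≥ 2. Combining the bounds, tw(G) = 2.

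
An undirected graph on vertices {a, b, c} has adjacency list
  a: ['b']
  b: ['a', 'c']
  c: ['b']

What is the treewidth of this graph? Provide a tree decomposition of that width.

Each bag holds 2 vertices, so the decomposition has width 1, which upper-bounds the treewidth. Any graph with an edge has treewidth ≥ 1, and G has the edge b–a. Combining the bounds, tw(G) = 1.

Treewidth 1.
Bags: B1 = {a, b}  B2 = {b, c}
Tree: B1–B2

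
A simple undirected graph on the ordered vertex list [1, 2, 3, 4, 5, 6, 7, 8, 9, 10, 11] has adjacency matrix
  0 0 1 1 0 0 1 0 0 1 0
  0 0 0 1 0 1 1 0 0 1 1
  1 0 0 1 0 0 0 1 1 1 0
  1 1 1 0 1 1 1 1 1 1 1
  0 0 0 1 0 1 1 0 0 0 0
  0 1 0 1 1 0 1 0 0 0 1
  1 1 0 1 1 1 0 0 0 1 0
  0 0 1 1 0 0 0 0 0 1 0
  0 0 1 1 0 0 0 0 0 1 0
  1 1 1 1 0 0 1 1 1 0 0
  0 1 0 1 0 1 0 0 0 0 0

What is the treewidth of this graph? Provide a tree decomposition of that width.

Each bag holds 4 vertices, so the decomposition has width 3, which upper-bounds the treewidth. Conversely, {2, 4, 7, 10} is a clique of size 4, and the vertices of any clique must share a bag in every tree decomposition; so some bag has ≥ 4 vertices and tw(G) ≥ 3. Combining the bounds, tw(G) = 3.

Treewidth 3.
Bags: B1 = {1, 4, 7, 10}  B2 = {2, 4, 7, 10}  B3 = {2, 4, 6, 7}  B4 = {1, 3, 4, 10}  B5 = {3, 4, 8, 10}  B6 = {3, 4, 9, 10}  B7 = {2, 4, 6, 11}  B8 = {4, 5, 6, 7}
Tree: B1–B2, B2–B3, B1–B4, B4–B5, B5–B6, B3–B7, B3–B8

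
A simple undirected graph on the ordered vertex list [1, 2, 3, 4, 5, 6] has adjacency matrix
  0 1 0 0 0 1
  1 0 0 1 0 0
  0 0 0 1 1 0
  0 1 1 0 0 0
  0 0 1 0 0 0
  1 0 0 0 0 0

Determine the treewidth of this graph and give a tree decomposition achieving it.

The largest bag has 2 vertices, giving width 1; this decomposition certifies tw(G) ≤ 1. Any graph with an edge has treewidth ≥ 1, and G has the edge 6–1. Combining the bounds, tw(G) = 1.

Treewidth 1.
One optimal decomposition is:
Bags: B1 = {1, 6}  B2 = {1, 2}  B3 = {2, 4}  B4 = {3, 4}  B5 = {3, 5}
Tree: B1–B2, B2–B3, B3–B4, B4–B5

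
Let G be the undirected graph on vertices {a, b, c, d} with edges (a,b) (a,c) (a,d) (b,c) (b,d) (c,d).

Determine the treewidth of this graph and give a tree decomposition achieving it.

Treewidth 3.
Bags: B1 = {a, b, c, d}
Tree: (single bag)

With just one bag of size 4, the width is 4 − 1 = 3, so tw(G) ≤ 3. On the other hand G contains the 4-clique {a, b, c, d}. A clique must lie in a single bag of any decomposition, so no decomposition can have width below 3. The upper and lower bounds meet at 3, so that is the treewidth.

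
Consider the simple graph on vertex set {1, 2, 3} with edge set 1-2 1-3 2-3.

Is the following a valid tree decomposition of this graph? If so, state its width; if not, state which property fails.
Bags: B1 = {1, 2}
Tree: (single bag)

A tree decomposition must satisfy three properties: every vertex lies in some bag; for every edge, both endpoints lie together in some bag; and for every vertex, the bags containing it form a connected subtree. Here vertex 3 appears in no bag, so the decomposition is invalid.

No — vertex 3 appears in no bag.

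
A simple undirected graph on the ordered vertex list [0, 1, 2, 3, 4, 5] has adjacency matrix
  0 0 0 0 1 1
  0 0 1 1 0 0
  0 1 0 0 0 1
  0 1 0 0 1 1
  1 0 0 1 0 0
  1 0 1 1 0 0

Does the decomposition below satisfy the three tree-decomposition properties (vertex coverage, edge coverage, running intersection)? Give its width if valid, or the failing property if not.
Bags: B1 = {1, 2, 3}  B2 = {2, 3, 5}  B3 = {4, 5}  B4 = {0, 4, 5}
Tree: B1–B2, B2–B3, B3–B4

A tree decomposition must satisfy three properties: every vertex lies in some bag; for every edge, both endpoints lie together in some bag; and for every vertex, the bags containing it form a connected subtree. Here edge (3,4) lies in no bag, so the decomposition is invalid.

No — edge (3,4) lies in no bag.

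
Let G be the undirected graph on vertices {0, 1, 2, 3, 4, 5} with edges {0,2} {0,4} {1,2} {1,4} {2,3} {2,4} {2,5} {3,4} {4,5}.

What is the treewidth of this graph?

A width-2 tree decomposition is:
Bags: B1 = {2, 3, 4}  B2 = {0, 2, 4}  B3 = {2, 4, 5}  B4 = {1, 2, 4}
Tree: B1–B2, B2–B3, B1–B4
Every bag has size at most 3, so the width is 3 − 1 = 2 and tw(G) ≤ 2. Conversely, {0, 2, 4} is a clique of size 3, and the vertices of any clique must share a bag in every tree decomposition; so some bag has ≥ 3 vertices and tw(G) ≥ 2. Hence tw(G) = 2 exactly.

2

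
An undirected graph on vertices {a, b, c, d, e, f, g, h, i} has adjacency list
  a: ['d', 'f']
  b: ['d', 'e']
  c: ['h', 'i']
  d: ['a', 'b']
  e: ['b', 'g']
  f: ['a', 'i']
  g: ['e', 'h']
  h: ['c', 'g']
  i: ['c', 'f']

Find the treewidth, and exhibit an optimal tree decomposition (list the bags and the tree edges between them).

Every bag has size at most 3, so the width is 3 − 1 = 2 and tw(G) ≤ 2. Since a–d–b–e–g–h–c–i–f–a is a cycle in G, G is not acyclic. Forests are exactly the graphs of treewidth ≤ 1, so tw(G) ≥ 2. Hence tw(G) = 2 exactly.

Treewidth 2.
Bags: B1 = {a, b, d}  B2 = {a, b, e}  B3 = {a, e, g}  B4 = {a, g, h}  B5 = {a, c, h}  B6 = {a, c, i}  B7 = {a, f, i}
Tree: B1–B2, B2–B3, B3–B4, B4–B5, B5–B6, B6–B7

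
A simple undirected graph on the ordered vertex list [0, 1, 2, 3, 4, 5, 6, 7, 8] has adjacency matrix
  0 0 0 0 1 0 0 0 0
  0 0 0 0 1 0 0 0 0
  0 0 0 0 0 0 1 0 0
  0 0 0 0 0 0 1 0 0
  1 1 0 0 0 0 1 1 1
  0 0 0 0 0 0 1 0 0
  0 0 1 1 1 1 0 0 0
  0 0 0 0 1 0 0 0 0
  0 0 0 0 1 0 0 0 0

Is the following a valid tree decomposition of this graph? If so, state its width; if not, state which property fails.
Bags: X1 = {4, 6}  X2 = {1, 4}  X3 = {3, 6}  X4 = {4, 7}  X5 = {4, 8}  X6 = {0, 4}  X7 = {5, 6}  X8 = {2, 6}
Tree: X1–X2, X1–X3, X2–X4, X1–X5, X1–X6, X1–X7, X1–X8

Yes; width 1.

Checking the three conditions: (i) the bags cover all of {0, 1, 2, 3, 4, 5, 6, 7, 8}; (ii) for each edge, some bag contains both endpoints; (iii) the bags containing any fixed vertex form a subtree. All hold, so the decomposition is valid with width 2 − 1 = 1.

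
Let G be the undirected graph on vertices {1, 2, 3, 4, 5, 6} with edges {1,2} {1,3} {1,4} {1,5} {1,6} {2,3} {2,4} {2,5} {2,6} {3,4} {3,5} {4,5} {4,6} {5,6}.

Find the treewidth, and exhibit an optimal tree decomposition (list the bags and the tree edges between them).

Each bag holds 5 vertices, so the decomposition has width 4, which upper-bounds the treewidth. On the other hand G contains the 5-clique {1, 2, 3, 4, 5}. A clique must lie in a single bag of any decomposition, so no decomposition can have width below 4. Hence tw(G) = 4 exactly.

Treewidth 4.
Bags: B1 = {1, 2, 3, 4, 5}  B2 = {1, 2, 4, 5, 6}
Tree: B1–B2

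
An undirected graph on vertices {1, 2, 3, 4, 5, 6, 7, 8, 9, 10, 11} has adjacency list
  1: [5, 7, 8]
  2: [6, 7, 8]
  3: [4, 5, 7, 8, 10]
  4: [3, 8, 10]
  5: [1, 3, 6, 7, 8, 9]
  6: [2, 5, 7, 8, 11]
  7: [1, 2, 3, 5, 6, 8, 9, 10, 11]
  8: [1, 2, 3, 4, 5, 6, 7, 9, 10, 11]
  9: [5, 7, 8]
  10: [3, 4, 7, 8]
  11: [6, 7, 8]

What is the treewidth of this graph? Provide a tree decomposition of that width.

Treewidth 3.
Bags: B1 = {3, 5, 7, 8}  B2 = {5, 6, 7, 8}  B3 = {2, 6, 7, 8}  B4 = {1, 5, 7, 8}  B5 = {3, 7, 8, 10}  B6 = {3, 4, 8, 10}  B7 = {5, 7, 8, 9}  B8 = {6, 7, 8, 11}
Tree: B1–B2, B2–B3, B1–B4, B1–B5, B5–B6, B1–B7, B2–B8

Every bag has size at most 4, so the width is 4 − 1 = 3 and tw(G) ≤ 3. On the other hand G contains the 4-clique {3, 4, 8, 10}. A clique must lie in a single bag of any decomposition, so no decomposition can have width below 3. Therefore the treewidth is 3.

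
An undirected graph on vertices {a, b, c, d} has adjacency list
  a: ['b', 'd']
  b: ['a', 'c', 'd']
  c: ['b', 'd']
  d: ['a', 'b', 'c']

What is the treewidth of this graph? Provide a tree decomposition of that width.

Treewidth 2.
One such decomposition:
Bags: B1 = {a, b, d}  B2 = {b, c, d}
Tree: B1–B2

Every bag has size at most 3, so the width is 3 − 1 = 2 and tw(G) ≤ 2. Conversely, {b, c, d} is a clique of size 3, and the vertices of any clique must share a bag in every tree decomposition; so some bag has ≥ 3 vertices and tw(G) ≥ 2. Hence tw(G) = 2 exactly.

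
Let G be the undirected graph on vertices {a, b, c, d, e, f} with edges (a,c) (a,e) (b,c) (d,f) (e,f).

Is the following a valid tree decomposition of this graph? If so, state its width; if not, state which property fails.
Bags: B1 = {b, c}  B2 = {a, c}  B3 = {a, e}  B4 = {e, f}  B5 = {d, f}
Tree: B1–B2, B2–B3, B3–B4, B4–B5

Yes; width 1.

Every vertex of G appears in some bag (union = {a, b, c, d, e, f}); every edge is covered by a bag; and for each vertex v the set of bags containing v is connected in the bag tree. The decomposition is therefore valid. The largest bag has 2 vertices, so the width is 1.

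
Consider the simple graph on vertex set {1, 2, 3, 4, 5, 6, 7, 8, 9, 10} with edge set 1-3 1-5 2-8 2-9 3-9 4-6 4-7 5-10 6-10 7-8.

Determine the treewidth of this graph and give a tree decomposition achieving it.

Treewidth 2.
One optimal decomposition is:
Bags: B1 = {2, 3, 9}  B2 = {1, 2, 3}  B3 = {1, 2, 5}  B4 = {2, 5, 10}  B5 = {2, 6, 10}  B6 = {2, 4, 6}  B7 = {2, 4, 7}  B8 = {2, 7, 8}
Tree: B1–B2, B2–B3, B3–B4, B4–B5, B5–B6, B6–B7, B7–B8

Every bag has size at most 3, so the width is 3 − 1 = 2 and tw(G) ≤ 2. The edges 2–9–3–1–5–10–6–4–7–8–2 form a cycle, so G is not a tree and its treewidth is at least 2. Therefore the treewidth is 2.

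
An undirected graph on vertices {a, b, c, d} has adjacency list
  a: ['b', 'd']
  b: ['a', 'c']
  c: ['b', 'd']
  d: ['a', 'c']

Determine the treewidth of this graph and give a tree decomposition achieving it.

Each bag holds 3 vertices, so the decomposition has width 2, which upper-bounds the treewidth. Since a–d–c–b–a is a cycle in G, G is not acyclic. Forests are exactly the graphs of treewidth ≤ 1, so tw(G) ≥ 2. Hence tw(G) = 2 exactly.

Treewidth 2.
One optimal decomposition is:
Bags: B1 = {a, c, d}  B2 = {a, b, c}
Tree: B1–B2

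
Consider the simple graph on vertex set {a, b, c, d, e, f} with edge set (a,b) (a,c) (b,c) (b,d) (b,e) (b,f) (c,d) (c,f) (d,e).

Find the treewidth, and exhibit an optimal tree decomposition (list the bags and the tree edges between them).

Treewidth 2.
Bags: B1 = {b, c, d}  B2 = {b, c, f}  B3 = {a, b, c}  B4 = {b, d, e}
Tree: B1–B2, B2–B3, B1–B4

Every bag has size at most 3, so the width is 3 − 1 = 2 and tw(G) ≤ 2. On the other hand G contains the 3-clique {b, d, e}. A clique must lie in a single bag of any decomposition, so no decomposition can have width below 2. Combining the bounds, tw(G) = 2.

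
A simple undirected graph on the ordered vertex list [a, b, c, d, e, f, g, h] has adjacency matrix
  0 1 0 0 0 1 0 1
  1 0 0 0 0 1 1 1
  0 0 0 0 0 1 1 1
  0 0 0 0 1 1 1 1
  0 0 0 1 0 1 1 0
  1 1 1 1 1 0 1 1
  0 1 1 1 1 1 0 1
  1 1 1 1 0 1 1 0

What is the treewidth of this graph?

A width-3 tree decomposition is:
Bags: B1 = {d, f, g, h}  B2 = {c, f, g, h}  B3 = {b, f, g, h}  B4 = {d, e, f, g}  B5 = {a, b, f, h}
Tree: B1–B2, B1–B3, B1–B4, B3–B5
Each bag holds 4 vertices, so the decomposition has width 3, which upper-bounds the treewidth. On the other hand G contains the 4-clique {d, e, f, g}. A clique must lie in a single bag of any decomposition, so no decomposition can have width below 3. Hence tw(G) = 3 exactly.

3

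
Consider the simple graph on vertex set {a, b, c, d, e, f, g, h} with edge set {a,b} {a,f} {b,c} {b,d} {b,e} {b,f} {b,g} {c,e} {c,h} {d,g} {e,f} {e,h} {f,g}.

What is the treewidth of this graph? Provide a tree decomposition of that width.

Treewidth 2.
One such decomposition:
Bags: B1 = {b, f, g}  B2 = {b, d, g}  B3 = {b, e, f}  B4 = {b, c, e}  B5 = {c, e, h}  B6 = {a, b, f}
Tree: B1–B2, B1–B3, B3–B4, B4–B5, B3–B6

Each bag holds 3 vertices, so the decomposition has width 2, which upper-bounds the treewidth. On the other hand G contains the 3-clique {c, e, h}. A clique must lie in a single bag of any decomposition, so no decomposition can have width below 2. Therefore the treewidth is 2.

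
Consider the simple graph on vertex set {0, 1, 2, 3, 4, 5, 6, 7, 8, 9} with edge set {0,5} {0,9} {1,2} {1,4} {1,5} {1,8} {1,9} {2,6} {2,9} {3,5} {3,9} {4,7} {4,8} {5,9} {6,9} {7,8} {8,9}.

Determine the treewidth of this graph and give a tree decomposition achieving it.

Each bag holds 3 vertices, so the decomposition has width 2, which upper-bounds the treewidth. Conversely, {0, 5, 9} is a clique of size 3, and the vertices of any clique must share a bag in every tree decomposition; so some bag has ≥ 3 vertices and tw(G) ≥ 2. Combining the bounds, tw(G) = 2.

Treewidth 2.
One such decomposition:
Bags: B1 = {1, 4, 8}  B2 = {4, 7, 8}  B3 = {1, 8, 9}  B4 = {1, 2, 9}  B5 = {1, 5, 9}  B6 = {3, 5, 9}  B7 = {2, 6, 9}  B8 = {0, 5, 9}
Tree: B1–B2, B1–B3, B3–B4, B3–B5, B5–B6, B4–B7, B5–B8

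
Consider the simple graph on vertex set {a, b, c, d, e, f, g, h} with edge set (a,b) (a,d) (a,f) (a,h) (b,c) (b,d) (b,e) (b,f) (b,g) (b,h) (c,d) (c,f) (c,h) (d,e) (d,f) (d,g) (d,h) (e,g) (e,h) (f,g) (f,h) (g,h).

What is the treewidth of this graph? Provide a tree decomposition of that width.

Treewidth 4.
One optimal decomposition is:
Bags: B1 = {a, b, d, f, h}  B2 = {b, d, f, g, h}  B3 = {b, d, e, g, h}  B4 = {b, c, d, f, h}
Tree: B1–B2, B2–B3, B2–B4

The largest bag has 5 vertices, giving width 4; this decomposition certifies tw(G) ≤ 4. For the lower bound, the 5 vertices {b, d, e, g, h} are pairwise adjacent, and any tree decomposition puts a clique entirely inside one bag — forcing width ≥ 4. Therefore the treewidth is 4.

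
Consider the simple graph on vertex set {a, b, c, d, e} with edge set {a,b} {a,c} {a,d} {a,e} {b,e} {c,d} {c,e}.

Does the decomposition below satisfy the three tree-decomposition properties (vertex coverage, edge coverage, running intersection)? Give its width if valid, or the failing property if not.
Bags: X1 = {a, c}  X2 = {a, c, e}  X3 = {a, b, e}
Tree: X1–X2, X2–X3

A tree decomposition must satisfy three properties: every vertex lies in some bag; for every edge, both endpoints lie together in some bag; and for every vertex, the bags containing it form a connected subtree. Here vertex d appears in no bag, so the decomposition is invalid.

No — vertex d appears in no bag.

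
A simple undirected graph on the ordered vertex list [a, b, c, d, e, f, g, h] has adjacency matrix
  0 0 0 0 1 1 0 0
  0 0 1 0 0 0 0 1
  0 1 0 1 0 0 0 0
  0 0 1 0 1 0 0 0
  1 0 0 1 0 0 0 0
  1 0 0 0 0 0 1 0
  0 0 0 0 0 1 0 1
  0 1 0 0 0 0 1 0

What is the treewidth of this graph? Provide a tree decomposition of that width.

The largest bag has 3 vertices, giving width 2; this decomposition certifies tw(G) ≤ 2. Since d–c–b–h–g–f–a–e–d is a cycle in G, G is not acyclic. Forests are exactly the graphs of treewidth ≤ 1, so tw(G) ≥ 2. Hence tw(G) = 2 exactly.

Treewidth 2.
Bags: B1 = {b, c, d}  B2 = {b, d, h}  B3 = {d, g, h}  B4 = {d, f, g}  B5 = {a, d, f}  B6 = {a, d, e}
Tree: B1–B2, B2–B3, B3–B4, B4–B5, B5–B6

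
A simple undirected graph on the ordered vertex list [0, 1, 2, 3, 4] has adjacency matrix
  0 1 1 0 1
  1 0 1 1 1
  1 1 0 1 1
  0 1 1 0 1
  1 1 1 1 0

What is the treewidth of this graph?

3

A width-3 tree decomposition is:
Bags: B1 = {1, 2, 3, 4}  B2 = {0, 1, 2, 4}
Tree: B1–B2
Each bag holds 4 vertices, so the decomposition has width 3, which upper-bounds the treewidth. For the lower bound, the 4 vertices {0, 1, 2, 4} are pairwise adjacent, and any tree decomposition puts a clique entirely inside one bag — forcing width ≥ 3. Combining the bounds, tw(G) = 3.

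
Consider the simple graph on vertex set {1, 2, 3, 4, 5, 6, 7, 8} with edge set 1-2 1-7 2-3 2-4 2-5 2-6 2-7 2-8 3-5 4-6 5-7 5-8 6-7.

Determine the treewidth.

2

A width-2 tree decomposition is:
Bags: B1 = {2, 5, 7}  B2 = {2, 5, 8}  B3 = {2, 6, 7}  B4 = {2, 3, 5}  B5 = {2, 4, 6}  B6 = {1, 2, 7}
Tree: B1–B2, B1–B3, B2–B4, B3–B5, B1–B6
Each bag holds 3 vertices, so the decomposition has width 2, which upper-bounds the treewidth. On the other hand G contains the 3-clique {1, 2, 7}. A clique must lie in a single bag of any decomposition, so no decomposition can have width below 2. Hence tw(G) = 2 exactly.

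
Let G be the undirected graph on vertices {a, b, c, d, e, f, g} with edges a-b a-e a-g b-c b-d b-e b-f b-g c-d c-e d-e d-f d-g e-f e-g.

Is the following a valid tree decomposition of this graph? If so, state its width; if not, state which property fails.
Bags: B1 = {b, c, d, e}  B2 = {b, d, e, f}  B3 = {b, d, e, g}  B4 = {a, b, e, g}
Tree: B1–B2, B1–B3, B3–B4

Yes; width 3.

Vertex coverage: the bags together contain {a, b, c, d, e, f, g}, the full vertex set. Edge coverage: each edge of G has both endpoints in at least one bag. Running intersection: for every vertex, the bags containing it form a connected subtree. All three properties hold, so this is a valid tree decomposition of width max|bag| − 1 = 3, and hence tw(G) ≤ 3.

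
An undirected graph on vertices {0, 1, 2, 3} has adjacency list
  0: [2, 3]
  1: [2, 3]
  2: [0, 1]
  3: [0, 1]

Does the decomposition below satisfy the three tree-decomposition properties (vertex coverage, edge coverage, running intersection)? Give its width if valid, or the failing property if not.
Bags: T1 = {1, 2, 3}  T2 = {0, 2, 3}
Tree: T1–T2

Checking the three conditions: (i) the bags cover all of {0, 1, 2, 3}; (ii) for each edge, some bag contains both endpoints; (iii) the bags containing any fixed vertex form a subtree. All hold, so the decomposition is valid with width 3 − 1 = 2.

Yes; width 2.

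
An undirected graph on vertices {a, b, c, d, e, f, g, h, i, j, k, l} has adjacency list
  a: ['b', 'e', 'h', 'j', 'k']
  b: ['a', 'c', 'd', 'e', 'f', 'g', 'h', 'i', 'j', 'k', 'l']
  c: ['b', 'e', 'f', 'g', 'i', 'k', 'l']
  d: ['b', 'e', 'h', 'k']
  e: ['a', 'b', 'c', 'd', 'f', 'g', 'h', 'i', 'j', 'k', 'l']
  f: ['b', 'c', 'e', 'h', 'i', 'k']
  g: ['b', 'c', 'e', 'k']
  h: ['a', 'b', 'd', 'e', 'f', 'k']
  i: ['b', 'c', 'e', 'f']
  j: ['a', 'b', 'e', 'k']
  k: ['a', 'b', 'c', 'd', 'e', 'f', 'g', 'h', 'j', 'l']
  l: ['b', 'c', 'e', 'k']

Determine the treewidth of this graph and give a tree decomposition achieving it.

Treewidth 4.
One optimal decomposition is:
Bags: B1 = {b, c, e, f, k}  B2 = {b, c, e, k, l}  B3 = {b, e, f, h, k}  B4 = {a, b, e, h, k}  B5 = {b, c, e, f, i}  B6 = {b, c, e, g, k}  B7 = {b, d, e, h, k}  B8 = {a, b, e, j, k}
Tree: B1–B2, B1–B3, B3–B4, B1–B5, B2–B6, B3–B7, B4–B8

The largest bag has 5 vertices, giving width 4; this decomposition certifies tw(G) ≤ 4. For the lower bound, the 5 vertices {b, c, e, g, k} are pairwise adjacent, and any tree decomposition puts a clique entirely inside one bag — forcing width ≥ 4. Therefore the treewidth is 4.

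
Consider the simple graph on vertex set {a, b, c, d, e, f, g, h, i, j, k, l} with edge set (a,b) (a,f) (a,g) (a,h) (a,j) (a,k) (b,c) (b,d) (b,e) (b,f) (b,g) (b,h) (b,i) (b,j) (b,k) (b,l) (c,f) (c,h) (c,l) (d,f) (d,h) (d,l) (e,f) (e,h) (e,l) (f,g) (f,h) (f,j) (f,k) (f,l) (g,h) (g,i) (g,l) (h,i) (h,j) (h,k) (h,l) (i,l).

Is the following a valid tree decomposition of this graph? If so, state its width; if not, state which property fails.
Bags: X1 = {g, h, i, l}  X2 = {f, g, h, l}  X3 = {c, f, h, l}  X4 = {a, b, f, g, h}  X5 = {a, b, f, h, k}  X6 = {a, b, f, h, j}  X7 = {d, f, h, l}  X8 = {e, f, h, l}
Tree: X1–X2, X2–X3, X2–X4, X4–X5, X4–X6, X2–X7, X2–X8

A tree decomposition must satisfy three properties: every vertex lies in some bag; for every edge, both endpoints lie together in some bag; and for every vertex, the bags containing it form a connected subtree. Here edge (i,b) lies in no bag, so the decomposition is invalid.

No — edge (i,b) lies in no bag.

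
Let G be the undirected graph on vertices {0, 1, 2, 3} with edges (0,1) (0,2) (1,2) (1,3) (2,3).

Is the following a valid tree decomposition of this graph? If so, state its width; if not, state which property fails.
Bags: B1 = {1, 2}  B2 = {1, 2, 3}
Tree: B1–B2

A tree decomposition must satisfy three properties: every vertex lies in some bag; for every edge, both endpoints lie together in some bag; and for every vertex, the bags containing it form a connected subtree. Here vertex 0 appears in no bag, so the decomposition is invalid.

No — vertex 0 appears in no bag.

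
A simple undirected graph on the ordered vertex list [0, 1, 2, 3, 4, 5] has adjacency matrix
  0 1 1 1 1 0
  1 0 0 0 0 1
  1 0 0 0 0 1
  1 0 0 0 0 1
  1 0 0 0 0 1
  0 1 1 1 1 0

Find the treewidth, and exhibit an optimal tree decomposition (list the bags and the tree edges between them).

Each bag holds 3 vertices, so the decomposition has width 2, which upper-bounds the treewidth. For the lower bound, G contains the cycle 5–3–0–1–5, so G is not a forest; only forests have treewidth ≤ 1, hence tw(G) ≥ 2. Therefore the treewidth is 2.

Treewidth 2.
One optimal decomposition is:
Bags: B1 = {0, 3, 5}  B2 = {0, 1, 5}  B3 = {0, 4, 5}  B4 = {0, 2, 5}
Tree: B1–B2, B2–B3, B3–B4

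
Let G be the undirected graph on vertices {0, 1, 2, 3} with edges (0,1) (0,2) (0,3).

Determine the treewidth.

A width-1 tree decomposition is:
Bags: B1 = {0, 3}  B2 = {0, 2}  B3 = {0, 1}
Tree: B1–B2, B1–B3
Each bag holds 2 vertices, so the decomposition has width 1, which upper-bounds the treewidth. Any graph with an edge has treewidth ≥ 1, and G has the edge 3–0. Therefore the treewidth is 1.

1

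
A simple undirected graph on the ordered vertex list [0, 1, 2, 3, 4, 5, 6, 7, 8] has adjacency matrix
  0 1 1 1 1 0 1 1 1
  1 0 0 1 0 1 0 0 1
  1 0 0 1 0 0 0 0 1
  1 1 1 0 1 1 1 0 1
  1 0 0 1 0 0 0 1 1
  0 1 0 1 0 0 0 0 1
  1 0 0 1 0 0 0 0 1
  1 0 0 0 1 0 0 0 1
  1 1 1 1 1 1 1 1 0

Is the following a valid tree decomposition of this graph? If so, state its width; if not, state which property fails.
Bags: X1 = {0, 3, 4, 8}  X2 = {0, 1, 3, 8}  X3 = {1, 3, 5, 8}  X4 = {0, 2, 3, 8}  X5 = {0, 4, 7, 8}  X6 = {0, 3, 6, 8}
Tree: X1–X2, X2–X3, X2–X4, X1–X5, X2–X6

Yes; width 3.

Every vertex of G appears in some bag (union = {0, 1, 2, 3, 4, 5, 6, 7, 8}); every edge is covered by a bag; and for each vertex v the set of bags containing v is connected in the bag tree. The decomposition is therefore valid. The largest bag has 4 vertices, so the width is 3.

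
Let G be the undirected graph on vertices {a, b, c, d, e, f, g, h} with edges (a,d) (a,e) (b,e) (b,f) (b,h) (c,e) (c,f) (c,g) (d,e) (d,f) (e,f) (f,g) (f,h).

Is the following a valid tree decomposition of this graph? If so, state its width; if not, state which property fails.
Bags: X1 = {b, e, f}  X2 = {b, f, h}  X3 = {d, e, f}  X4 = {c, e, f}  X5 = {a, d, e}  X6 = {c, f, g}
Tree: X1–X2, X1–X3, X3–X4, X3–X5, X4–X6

Vertex coverage: the bags together contain {a, b, c, d, e, f, g, h}, the full vertex set. Edge coverage: each edge of G has both endpoints in at least one bag. Running intersection: for every vertex, the bags containing it form a connected subtree. All three properties hold, so this is a valid tree decomposition of width max|bag| − 1 = 2, and hence tw(G) ≤ 2.

Yes; width 2.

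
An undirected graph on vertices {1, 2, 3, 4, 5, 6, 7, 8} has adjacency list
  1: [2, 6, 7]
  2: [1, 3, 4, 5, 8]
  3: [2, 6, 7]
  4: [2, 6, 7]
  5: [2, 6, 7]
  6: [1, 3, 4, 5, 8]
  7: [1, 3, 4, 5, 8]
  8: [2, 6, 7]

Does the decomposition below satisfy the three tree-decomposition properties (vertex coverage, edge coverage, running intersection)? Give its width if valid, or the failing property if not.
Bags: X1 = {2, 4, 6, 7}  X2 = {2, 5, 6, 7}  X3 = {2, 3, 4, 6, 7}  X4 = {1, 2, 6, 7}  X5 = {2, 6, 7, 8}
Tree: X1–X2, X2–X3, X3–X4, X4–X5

No — bags containing vertex 4 are not connected in the tree.

A tree decomposition must satisfy three properties: every vertex lies in some bag; for every edge, both endpoints lie together in some bag; and for every vertex, the bags containing it form a connected subtree. Here bags containing vertex 4 are not connected in the tree, so the decomposition is invalid.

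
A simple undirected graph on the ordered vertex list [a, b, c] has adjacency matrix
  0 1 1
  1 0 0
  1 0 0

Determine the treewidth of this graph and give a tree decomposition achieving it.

Treewidth 1.
One such decomposition:
Bags: B1 = {a, b}  B2 = {a, c}
Tree: B1–B2

Every bag has size at most 2, so the width is 2 − 1 = 1 and tw(G) ≤ 1. Since G has at least one edge (e.g. a–b), it is not an edgeless graph, so tw(G) ≥ 1. The upper and lower bounds meet at 1, so that is the treewidth.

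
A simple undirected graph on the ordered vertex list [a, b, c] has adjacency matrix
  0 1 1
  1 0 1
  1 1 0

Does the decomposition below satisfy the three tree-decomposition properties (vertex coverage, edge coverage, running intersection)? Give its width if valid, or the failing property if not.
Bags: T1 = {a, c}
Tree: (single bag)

No — vertex b appears in no bag.

A tree decomposition must satisfy three properties: every vertex lies in some bag; for every edge, both endpoints lie together in some bag; and for every vertex, the bags containing it form a connected subtree. Here vertex b appears in no bag, so the decomposition is invalid.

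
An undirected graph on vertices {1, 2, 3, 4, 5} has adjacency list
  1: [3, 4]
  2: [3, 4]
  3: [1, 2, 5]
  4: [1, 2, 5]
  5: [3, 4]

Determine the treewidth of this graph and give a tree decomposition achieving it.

Every bag has size at most 3, so the width is 3 − 1 = 2 and tw(G) ≤ 2. For the lower bound, G contains the cycle 3–1–4–2–3, so G is not a forest; only forests have treewidth ≤ 1, hence tw(G) ≥ 2. The upper and lower bounds meet at 2, so that is the treewidth.

Treewidth 2.
One optimal decomposition is:
Bags: B1 = {1, 3, 4}  B2 = {2, 3, 4}  B3 = {3, 4, 5}
Tree: B1–B2, B2–B3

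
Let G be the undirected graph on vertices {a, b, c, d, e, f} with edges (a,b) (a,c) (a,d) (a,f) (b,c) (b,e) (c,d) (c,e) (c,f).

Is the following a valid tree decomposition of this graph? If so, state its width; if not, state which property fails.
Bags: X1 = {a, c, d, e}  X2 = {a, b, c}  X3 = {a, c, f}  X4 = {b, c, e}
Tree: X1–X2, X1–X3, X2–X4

No — bags containing vertex e are not connected in the tree.

A tree decomposition must satisfy three properties: every vertex lies in some bag; for every edge, both endpoints lie together in some bag; and for every vertex, the bags containing it form a connected subtree. Here bags containing vertex e are not connected in the tree, so the decomposition is invalid.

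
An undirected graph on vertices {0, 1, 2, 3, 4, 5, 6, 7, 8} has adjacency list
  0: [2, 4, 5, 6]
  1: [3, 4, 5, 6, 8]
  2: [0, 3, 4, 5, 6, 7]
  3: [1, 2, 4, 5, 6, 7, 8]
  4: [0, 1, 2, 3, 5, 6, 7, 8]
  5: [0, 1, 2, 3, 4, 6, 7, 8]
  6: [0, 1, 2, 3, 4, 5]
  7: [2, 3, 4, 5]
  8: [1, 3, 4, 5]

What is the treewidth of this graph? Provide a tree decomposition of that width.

Treewidth 4.
One optimal decomposition is:
Bags: B1 = {0, 2, 4, 5, 6}  B2 = {2, 3, 4, 5, 6}  B3 = {1, 3, 4, 5, 6}  B4 = {2, 3, 4, 5, 7}  B5 = {1, 3, 4, 5, 8}
Tree: B1–B2, B2–B3, B2–B4, B3–B5

Every bag has size at most 5, so the width is 5 − 1 = 4 and tw(G) ≤ 4. Conversely, {0, 2, 4, 5, 6} is a clique of size 5, and the vertices of any clique must share a bag in every tree decomposition; so some bag has ≥ 5 vertices and tw(G) ≥ 4. The upper and lower bounds meet at 4, so that is the treewidth.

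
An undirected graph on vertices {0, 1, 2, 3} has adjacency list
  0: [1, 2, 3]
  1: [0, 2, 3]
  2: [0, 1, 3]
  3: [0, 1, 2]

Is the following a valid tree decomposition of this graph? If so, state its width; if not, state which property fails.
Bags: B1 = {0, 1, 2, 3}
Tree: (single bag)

Checking the three conditions: (i) the bags cover all of {0, 1, 2, 3}; (ii) for each edge, some bag contains both endpoints; (iii) the bags containing any fixed vertex form a subtree. All hold, so the decomposition is valid with width 4 − 1 = 3.

Yes; width 3.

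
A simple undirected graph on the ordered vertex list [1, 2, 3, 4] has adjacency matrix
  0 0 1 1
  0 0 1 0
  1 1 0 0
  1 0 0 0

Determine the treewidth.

A width-1 tree decomposition is:
Bags: B1 = {2, 3}  B2 = {1, 3}  B3 = {1, 4}
Tree: B1–B2, B2–B3
The largest bag has 2 vertices, giving width 1; this decomposition certifies tw(G) ≤ 1. G has an edge, so its treewidth is at least 1. Therefore the treewidth is 1.

1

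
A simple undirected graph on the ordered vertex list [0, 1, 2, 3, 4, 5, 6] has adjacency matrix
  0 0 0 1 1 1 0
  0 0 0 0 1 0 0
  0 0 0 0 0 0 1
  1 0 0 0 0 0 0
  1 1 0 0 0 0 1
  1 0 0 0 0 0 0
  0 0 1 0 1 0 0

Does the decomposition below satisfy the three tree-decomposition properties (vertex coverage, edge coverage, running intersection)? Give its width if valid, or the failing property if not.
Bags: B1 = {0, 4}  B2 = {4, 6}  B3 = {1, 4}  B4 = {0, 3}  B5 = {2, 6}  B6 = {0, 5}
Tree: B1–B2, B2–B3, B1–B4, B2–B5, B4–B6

Vertex coverage: the bags together contain {0, 1, 2, 3, 4, 5, 6}, the full vertex set. Edge coverage: each edge of G has both endpoints in at least one bag. Running intersection: for every vertex, the bags containing it form a connected subtree. All three properties hold, so this is a valid tree decomposition of width max|bag| − 1 = 1, and hence tw(G) ≤ 1.

Yes; width 1.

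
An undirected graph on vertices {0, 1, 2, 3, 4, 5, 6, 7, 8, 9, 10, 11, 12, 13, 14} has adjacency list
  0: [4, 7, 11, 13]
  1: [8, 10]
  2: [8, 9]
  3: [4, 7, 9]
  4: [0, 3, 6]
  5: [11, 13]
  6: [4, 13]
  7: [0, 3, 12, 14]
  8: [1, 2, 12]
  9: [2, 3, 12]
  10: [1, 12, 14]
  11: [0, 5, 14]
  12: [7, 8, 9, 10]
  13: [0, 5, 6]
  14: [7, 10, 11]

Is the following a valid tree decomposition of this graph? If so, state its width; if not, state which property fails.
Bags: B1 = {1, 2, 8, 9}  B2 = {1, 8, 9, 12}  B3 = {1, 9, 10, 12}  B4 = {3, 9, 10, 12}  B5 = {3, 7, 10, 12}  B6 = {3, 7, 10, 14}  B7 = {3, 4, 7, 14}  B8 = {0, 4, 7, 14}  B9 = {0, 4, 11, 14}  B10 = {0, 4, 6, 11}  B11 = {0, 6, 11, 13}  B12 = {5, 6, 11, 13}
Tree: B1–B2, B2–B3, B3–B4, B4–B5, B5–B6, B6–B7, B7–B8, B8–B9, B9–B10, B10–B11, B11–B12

Vertex coverage: the bags together contain {0, 1, 2, 3, 4, 5, 6, 7, 8, 9, 10, 11, 12, 13, 14}, the full vertex set. Edge coverage: each edge of G has both endpoints in at least one bag. Running intersection: for every vertex, the bags containing it form a connected subtree. All three properties hold, so this is a valid tree decomposition of width max|bag| − 1 = 3, and hence tw(G) ≤ 3.

Yes; width 3.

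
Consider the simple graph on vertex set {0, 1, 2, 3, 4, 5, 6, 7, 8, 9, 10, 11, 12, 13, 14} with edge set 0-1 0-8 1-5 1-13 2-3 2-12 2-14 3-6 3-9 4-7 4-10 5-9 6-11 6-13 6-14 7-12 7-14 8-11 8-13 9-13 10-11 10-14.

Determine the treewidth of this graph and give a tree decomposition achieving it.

Every bag has size at most 4, so the width is 4 − 1 = 3 and tw(G) ≤ 3. For the lower bound: the 4 vertex sets {0,1,5}, {8}, {13}, {3,6,9,11} are disjoint, each induces a connected subgraph, and every pair is joined by at least one edge of G. Contracting each set to a single vertex therefore yields K_{4} as a minor, and since treewidth is minor-monotone, tw(G) ≥ tw(K_{4}) = 3. Combining the bounds, tw(G) = 3.

Treewidth 3.
One optimal decomposition is:
Bags: B1 = {0, 1, 5, 8}  B2 = {1, 5, 8, 13}  B3 = {5, 8, 9, 13}  B4 = {8, 9, 11, 13}  B5 = {6, 9, 11, 13}  B6 = {3, 6, 9, 11}  B7 = {3, 6, 10, 11}  B8 = {3, 6, 10, 14}  B9 = {2, 3, 10, 14}  B10 = {2, 4, 10, 14}  B11 = {2, 4, 7, 14}  B12 = {2, 4, 7, 12}
Tree: B1–B2, B2–B3, B3–B4, B4–B5, B5–B6, B6–B7, B7–B8, B8–B9, B9–B10, B10–B11, B11–B12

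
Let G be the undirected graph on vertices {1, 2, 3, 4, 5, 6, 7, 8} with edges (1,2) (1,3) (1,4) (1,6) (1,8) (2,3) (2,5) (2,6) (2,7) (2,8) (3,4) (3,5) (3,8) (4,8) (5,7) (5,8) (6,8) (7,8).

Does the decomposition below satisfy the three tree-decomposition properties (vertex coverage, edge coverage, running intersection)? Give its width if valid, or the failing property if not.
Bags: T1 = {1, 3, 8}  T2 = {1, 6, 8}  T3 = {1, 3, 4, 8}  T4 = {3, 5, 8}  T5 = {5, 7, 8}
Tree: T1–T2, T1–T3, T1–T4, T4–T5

No — vertex 2 appears in no bag.

A tree decomposition must satisfy three properties: every vertex lies in some bag; for every edge, both endpoints lie together in some bag; and for every vertex, the bags containing it form a connected subtree. Here vertex 2 appears in no bag, so the decomposition is invalid.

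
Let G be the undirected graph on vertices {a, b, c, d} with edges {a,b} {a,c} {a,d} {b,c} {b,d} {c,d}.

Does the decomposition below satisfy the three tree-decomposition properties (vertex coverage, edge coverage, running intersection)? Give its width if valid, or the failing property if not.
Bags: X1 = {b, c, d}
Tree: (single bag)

No — vertex a appears in no bag.

A tree decomposition must satisfy three properties: every vertex lies in some bag; for every edge, both endpoints lie together in some bag; and for every vertex, the bags containing it form a connected subtree. Here vertex a appears in no bag, so the decomposition is invalid.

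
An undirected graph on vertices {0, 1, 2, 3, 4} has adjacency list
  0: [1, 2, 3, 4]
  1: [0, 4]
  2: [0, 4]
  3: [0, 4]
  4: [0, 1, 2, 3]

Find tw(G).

A width-2 tree decomposition is:
Bags: B1 = {0, 2, 4}  B2 = {0, 3, 4}  B3 = {0, 1, 4}
Tree: B1–B2, B1–B3
Each bag holds 3 vertices, so the decomposition has width 2, which upper-bounds the treewidth. For the lower bound, the 3 vertices {0, 1, 4} are pairwise adjacent, and any tree decomposition puts a clique entirely inside one bag — forcing width ≥ 2. The upper and lower bounds meet at 2, so that is the treewidth.

2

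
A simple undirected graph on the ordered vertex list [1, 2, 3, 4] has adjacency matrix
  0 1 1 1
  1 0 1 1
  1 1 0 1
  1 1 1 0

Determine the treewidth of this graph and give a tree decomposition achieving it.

Treewidth 3.
Bags: B1 = {1, 2, 3, 4}
Tree: (single bag)

With just one bag of size 4, the width is 4 − 1 = 3, so tw(G) ≤ 3. On the other hand G contains the 4-clique {1, 2, 3, 4}. A clique must lie in a single bag of any decomposition, so no decomposition can have width below 3. Therefore the treewidth is 3.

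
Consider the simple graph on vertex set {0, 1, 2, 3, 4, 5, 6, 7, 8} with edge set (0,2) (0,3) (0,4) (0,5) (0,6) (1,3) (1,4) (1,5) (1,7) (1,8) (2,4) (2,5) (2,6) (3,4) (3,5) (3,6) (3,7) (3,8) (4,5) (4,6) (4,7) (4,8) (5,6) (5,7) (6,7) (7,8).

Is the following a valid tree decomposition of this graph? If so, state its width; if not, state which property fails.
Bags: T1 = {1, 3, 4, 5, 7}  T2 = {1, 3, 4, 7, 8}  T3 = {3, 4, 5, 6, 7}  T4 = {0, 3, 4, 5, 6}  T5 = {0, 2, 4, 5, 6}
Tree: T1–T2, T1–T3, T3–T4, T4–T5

Yes; width 4.

Every vertex of G appears in some bag (union = {0, 1, 2, 3, 4, 5, 6, 7, 8}); every edge is covered by a bag; and for each vertex v the set of bags containing v is connected in the bag tree. The decomposition is therefore valid. The largest bag has 5 vertices, so the width is 4.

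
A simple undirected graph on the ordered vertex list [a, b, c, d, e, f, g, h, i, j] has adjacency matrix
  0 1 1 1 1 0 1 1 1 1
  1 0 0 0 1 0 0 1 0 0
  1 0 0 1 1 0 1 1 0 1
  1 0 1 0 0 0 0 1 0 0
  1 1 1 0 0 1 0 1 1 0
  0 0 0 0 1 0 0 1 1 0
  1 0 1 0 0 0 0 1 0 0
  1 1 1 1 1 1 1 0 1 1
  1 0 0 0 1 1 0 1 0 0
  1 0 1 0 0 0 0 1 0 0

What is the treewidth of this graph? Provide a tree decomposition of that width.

Treewidth 3.
One optimal decomposition is:
Bags: B1 = {a, c, e, h}  B2 = {a, b, e, h}  B3 = {a, c, g, h}  B4 = {a, e, h, i}  B5 = {a, c, d, h}  B6 = {a, c, h, j}  B7 = {e, f, h, i}
Tree: B1–B2, B1–B3, B1–B4, B1–B5, B1–B6, B4–B7

Every bag has size at most 4, so the width is 4 − 1 = 3 and tw(G) ≤ 3. Conversely, {a, c, d, h} is a clique of size 4, and the vertices of any clique must share a bag in every tree decomposition; so some bag has ≥ 4 vertices and tw(G) ≥ 3. Hence tw(G) = 3 exactly.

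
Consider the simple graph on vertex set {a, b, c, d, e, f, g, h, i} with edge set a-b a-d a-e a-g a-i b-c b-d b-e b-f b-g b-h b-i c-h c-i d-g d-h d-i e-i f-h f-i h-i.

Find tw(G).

A width-3 tree decomposition is:
Bags: B1 = {b, f, h, i}  B2 = {b, d, h, i}  B3 = {a, b, d, i}  B4 = {b, c, h, i}  B5 = {a, b, e, i}  B6 = {a, b, d, g}
Tree: B1–B2, B2–B3, B2–B4, B3–B5, B3–B6
The largest bag has 4 vertices, giving width 3; this decomposition certifies tw(G) ≤ 3. On the other hand G contains the 4-clique {a, b, d, g}. A clique must lie in a single bag of any decomposition, so no decomposition can have width below 3. Therefore the treewidth is 3.

3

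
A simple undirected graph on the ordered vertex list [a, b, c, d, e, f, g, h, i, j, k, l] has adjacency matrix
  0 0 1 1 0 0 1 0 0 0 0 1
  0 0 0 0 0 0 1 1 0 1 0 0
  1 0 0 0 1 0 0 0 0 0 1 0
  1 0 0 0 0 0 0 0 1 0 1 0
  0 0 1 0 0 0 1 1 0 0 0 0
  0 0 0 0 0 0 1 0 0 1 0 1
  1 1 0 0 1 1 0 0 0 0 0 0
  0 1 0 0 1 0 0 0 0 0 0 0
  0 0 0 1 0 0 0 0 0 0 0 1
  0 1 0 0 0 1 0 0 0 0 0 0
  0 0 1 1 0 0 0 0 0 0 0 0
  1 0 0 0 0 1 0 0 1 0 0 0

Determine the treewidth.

A width-3 tree decomposition is:
Bags: B1 = {c, d, i, k}  B2 = {a, c, d, i}  B3 = {a, c, i, l}  B4 = {a, c, e, l}  B5 = {a, e, g, l}  B6 = {e, f, g, l}  B7 = {e, f, g, h}  B8 = {b, f, g, h}  B9 = {b, f, h, j}
Tree: B1–B2, B2–B3, B3–B4, B4–B5, B5–B6, B6–B7, B7–B8, B8–B9
The largest bag has 4 vertices, giving width 3; this decomposition certifies tw(G) ≤ 3. For the lower bound: the 4 vertex sets {d,i,k}, {c}, {a}, {e,f,g,l} are disjoint, each induces a connected subgraph, and every pair is joined by at least one edge of G. Contracting each set to a single vertex therefore yields K_{4} as a minor, and since treewidth is minor-monotone, tw(G) ≥ tw(K_{4}) = 3. The upper and lower bounds meet at 3, so that is the treewidth.

3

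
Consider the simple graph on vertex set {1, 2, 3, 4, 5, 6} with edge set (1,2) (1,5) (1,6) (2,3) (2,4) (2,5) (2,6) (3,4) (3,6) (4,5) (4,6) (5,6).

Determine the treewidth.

A width-3 tree decomposition is:
Bags: B1 = {2, 3, 4, 6}  B2 = {2, 4, 5, 6}  B3 = {1, 2, 5, 6}
Tree: B1–B2, B2–B3
Each bag holds 4 vertices, so the decomposition has width 3, which upper-bounds the treewidth. Conversely, {1, 2, 5, 6} is a clique of size 4, and the vertices of any clique must share a bag in every tree decomposition; so some bag has ≥ 4 vertices and tw(G) ≥ 3. Combining the bounds, tw(G) = 3.

3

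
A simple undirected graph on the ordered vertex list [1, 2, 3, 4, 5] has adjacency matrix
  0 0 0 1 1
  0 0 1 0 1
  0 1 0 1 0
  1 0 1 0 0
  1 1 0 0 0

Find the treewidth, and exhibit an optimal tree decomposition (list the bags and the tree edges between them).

Treewidth 2.
One such decomposition:
Bags: B1 = {2, 3, 5}  B2 = {3, 4, 5}  B3 = {1, 4, 5}
Tree: B1–B2, B2–B3

Every bag has size at most 3, so the width is 3 − 1 = 2 and tw(G) ≤ 2. Since 5–2–3–4–1–5 is a cycle in G, G is not acyclic. Forests are exactly the graphs of treewidth ≤ 1, so tw(G) ≥ 2. Combining the bounds, tw(G) = 2.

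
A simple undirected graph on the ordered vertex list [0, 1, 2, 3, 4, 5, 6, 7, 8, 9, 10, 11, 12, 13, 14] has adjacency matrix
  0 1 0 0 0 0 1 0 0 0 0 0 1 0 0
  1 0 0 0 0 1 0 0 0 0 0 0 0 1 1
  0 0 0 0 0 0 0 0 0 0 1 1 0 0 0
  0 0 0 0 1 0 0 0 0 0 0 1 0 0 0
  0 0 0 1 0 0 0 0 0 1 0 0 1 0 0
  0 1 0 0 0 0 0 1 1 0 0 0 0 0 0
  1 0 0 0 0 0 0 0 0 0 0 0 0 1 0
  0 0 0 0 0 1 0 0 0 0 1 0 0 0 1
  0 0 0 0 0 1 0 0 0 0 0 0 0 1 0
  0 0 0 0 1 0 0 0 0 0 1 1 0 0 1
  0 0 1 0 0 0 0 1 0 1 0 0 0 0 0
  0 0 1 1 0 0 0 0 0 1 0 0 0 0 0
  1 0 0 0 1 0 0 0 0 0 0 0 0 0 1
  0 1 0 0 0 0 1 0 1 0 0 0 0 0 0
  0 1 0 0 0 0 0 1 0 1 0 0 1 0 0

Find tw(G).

A width-3 tree decomposition is:
Bags: B1 = {0, 6, 8, 13}  B2 = {0, 1, 8, 13}  B3 = {0, 1, 5, 8}  B4 = {0, 1, 5, 12}  B5 = {1, 5, 12, 14}  B6 = {5, 7, 12, 14}  B7 = {4, 7, 12, 14}  B8 = {4, 7, 9, 14}  B9 = {4, 7, 9, 10}  B10 = {3, 4, 9, 10}  B11 = {3, 9, 10, 11}  B12 = {2, 3, 10, 11}
Tree: B1–B2, B2–B3, B3–B4, B4–B5, B5–B6, B6–B7, B7–B8, B8–B9, B9–B10, B10–B11, B11–B12
Each bag holds 4 vertices, so the decomposition has width 3, which upper-bounds the treewidth. For the lower bound: the 4 vertex sets {6,8,13}, {0}, {1}, {5,7,12,14} are disjoint, each induces a connected subgraph, and every pair is joined by at least one edge of G. Contracting each set to a single vertex therefore yields K_{4} as a minor, and since treewidth is minor-monotone, tw(G) ≥ tw(K_{4}) = 3. The upper and lower bounds meet at 3, so that is the treewidth.

3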